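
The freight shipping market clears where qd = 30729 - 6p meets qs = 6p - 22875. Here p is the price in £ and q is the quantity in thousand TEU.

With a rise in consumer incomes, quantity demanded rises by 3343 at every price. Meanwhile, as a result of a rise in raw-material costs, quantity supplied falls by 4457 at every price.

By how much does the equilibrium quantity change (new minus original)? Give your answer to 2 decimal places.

Initially, 30729 - 6p = 6p - 22875, so 53604 = 12p and p = 4467, q = 3927.
After the shift, demand is qd = 34072 - 6p and supply is qs = 6p - 27332.
Clearing the new market: 34072 - 6p = 6p - 27332, so p = 5117 and q = 3370.
Δq = 3370 − 3927 = -557.00.

-557.00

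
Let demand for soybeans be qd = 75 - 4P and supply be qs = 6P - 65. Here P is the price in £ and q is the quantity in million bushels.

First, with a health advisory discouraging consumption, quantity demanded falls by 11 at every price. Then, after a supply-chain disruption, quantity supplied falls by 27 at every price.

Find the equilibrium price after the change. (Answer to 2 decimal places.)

Solve the original market: 75 - 4P = 6P - 65, hence P = 14 and q = 19.
With the change applied: demand qd = 64 - 4P, supply qs = 6P - 92.
Setting them equal: 64 - 4P = 6P - 92 → 156 = 10P, so P = 15.6 and q = 1.6.

15.60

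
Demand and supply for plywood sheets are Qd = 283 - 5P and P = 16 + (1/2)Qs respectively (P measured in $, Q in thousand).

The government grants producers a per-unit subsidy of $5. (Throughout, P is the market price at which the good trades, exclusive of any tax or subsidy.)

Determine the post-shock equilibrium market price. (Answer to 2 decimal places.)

43.57

Original equilibrium: 283 - 5P = 2P - 32 gives 315 = 7P, so P = 45 and Q = 58.
Since sellers receive the price plus the subsidy, the effective supply curve becomes Qs = 2P - 22.
Clearing the new market: 283 - 5P = 2P - 22, so P = 305/7 ≈ 43.5714 and Q = 456/7 ≈ 65.1429.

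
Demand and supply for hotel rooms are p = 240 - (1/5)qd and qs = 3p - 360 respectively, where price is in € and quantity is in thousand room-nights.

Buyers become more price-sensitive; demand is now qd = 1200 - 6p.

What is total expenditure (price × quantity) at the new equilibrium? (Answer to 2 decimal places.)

27733.33

Before the shock: 1200 - 5p = 3p - 360 ⇒ 1560 = 8p ⇒ p = 195, q = 225.
The shock moves the curves to qd = 1200 - 6p and qs = 3p - 360.
New equilibrium: 1200 - 6p = 3p - 360 ⇒ 1560 = 9p ⇒ p = 520/3 ≈ 173.3333, q = 160.
New expenditure = 173.3333 × 160 = 27733.33.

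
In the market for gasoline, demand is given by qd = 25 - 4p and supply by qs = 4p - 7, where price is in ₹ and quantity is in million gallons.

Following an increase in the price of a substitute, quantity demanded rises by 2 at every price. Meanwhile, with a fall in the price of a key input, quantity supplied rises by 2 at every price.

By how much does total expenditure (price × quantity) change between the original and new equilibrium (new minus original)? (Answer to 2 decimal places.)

Before the shock: 25 - 4p = 4p - 7 ⇒ 32 = 8p ⇒ p = 4, q = 9.
The new curves are qd = 27 - 4p (demand) and qs = 4p - 5 (supply).
Equate the new curves: 27 - 4p = 4p - 5, giving 32 = 8p, p = 4, q = 11.
Expenditure moves from 4×9 = 36 to 4×11 = 44; change = +8.00.

+8.00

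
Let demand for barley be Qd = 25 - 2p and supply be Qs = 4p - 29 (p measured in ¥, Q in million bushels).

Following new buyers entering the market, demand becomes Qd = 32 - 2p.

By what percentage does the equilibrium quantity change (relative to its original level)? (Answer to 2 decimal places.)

Before the shock: 25 - 2p = 4p - 29 ⇒ 54 = 6p ⇒ p = 9, Q = 7.
The new curves are Qd = 32 - 2p (demand) and Qs = 4p - 29 (supply).
Clearing the new market: 32 - 2p = 4p - 29, so p = 61/6 ≈ 10.1667 and Q = 35/3 ≈ 11.6667.
%ΔQ = (11.6667 − 7) / 7 × 100 = +66.67%.

+66.67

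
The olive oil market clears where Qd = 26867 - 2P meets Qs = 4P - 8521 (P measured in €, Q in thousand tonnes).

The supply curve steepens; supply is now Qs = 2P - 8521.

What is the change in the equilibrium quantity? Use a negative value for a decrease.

Solve the original market: 26867 - 2P = 4P - 8521, hence P = 5898 and Q = 15071.
The new curves are Qd = 26867 - 2P (demand) and Qs = 2P - 8521 (supply).
Equate the new curves: 26867 - 2P = 2P - 8521, giving 35388 = 4P, P = 8847, Q = 9173.
ΔQ = 9173 − 15071 = -5898.

-5898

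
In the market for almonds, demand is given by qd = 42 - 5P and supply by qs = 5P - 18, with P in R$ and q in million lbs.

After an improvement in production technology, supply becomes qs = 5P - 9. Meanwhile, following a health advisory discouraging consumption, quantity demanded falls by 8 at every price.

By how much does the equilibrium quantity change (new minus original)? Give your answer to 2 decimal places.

+0.50

Solve the original market: 42 - 5P = 5P - 18, hence P = 6 and q = 12.
The shock moves the curves to qd = 34 - 5P and qs = 5P - 9.
New equilibrium: 34 - 5P = 5P - 9 ⇒ 43 = 10P ⇒ P = 4.3, q = 12.5.
Δq = 12.5 − 12 = +0.50.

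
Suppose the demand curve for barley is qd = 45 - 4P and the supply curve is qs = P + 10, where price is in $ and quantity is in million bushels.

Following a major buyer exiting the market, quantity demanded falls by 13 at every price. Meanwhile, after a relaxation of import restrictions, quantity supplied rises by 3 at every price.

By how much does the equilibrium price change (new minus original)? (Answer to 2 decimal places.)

-3.20

Initially, 45 - 4P = P + 10, so 35 = 5P and P = 7, q = 17.
The new curves are qd = 32 - 4P (demand) and qs = P + 13 (supply).
New equilibrium: 32 - 4P = P + 13 ⇒ 19 = 5P ⇒ P = 3.8, q = 16.8.
ΔP = 3.8 − 7 = -3.20.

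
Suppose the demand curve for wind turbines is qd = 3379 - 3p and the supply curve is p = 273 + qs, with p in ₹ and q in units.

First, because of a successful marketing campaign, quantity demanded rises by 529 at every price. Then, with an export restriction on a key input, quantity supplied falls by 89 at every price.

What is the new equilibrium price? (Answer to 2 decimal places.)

Initially, 3379 - 3p = p - 273, so 3652 = 4p and p = 913, q = 640.
After the shift, demand is qd = 3908 - 3p and supply is qs = p - 362.
Clearing the new market: 3908 - 3p = p - 362, so p = 1067.5 and q = 705.5.

1067.50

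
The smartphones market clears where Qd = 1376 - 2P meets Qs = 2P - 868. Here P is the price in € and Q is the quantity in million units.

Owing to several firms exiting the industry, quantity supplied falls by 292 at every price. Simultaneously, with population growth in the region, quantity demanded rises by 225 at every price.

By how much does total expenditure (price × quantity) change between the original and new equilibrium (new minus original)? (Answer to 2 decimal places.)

Initially, 1376 - 2P = 2P - 868, so 2244 = 4P and P = 561, Q = 254.
After the shift, demand is Qd = 1601 - 2P and supply is Qs = 2P - 1160.
New equilibrium: 1601 - 2P = 2P - 1160 ⇒ 2761 = 4P ⇒ P = 690.25, Q = 220.5.
Expenditure moves from 561×254 = 142494 to 690.25×220.5 = 152200.125; change = +9706.13.

+9706.13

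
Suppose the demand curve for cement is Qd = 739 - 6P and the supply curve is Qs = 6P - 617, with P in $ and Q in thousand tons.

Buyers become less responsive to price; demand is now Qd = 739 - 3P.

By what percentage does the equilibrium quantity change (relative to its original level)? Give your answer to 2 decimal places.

+370.49

Before the shock: 739 - 6P = 6P - 617 ⇒ 1356 = 12P ⇒ P = 113, Q = 61.
With the change applied: demand Qd = 739 - 3P, supply Qs = 6P - 617.
Setting them equal: 739 - 3P = 6P - 617 → 1356 = 9P, so P = 452/3 ≈ 150.6667 and Q = 287.
%ΔQ = (287 − 61) / 61 × 100 = +370.49%.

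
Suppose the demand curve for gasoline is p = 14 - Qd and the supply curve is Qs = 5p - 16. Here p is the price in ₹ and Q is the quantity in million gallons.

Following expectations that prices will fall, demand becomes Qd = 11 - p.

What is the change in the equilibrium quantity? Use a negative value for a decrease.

Solve the original market: 14 - p = 5p - 16, hence p = 5 and Q = 9.
The shock moves the curves to Qd = 11 - p and Qs = 5p - 16.
Clearing the new market: 11 - p = 5p - 16, so p = 4.5 and Q = 6.5.
ΔQ = 6.5 − 9 = -2.5.

-2.5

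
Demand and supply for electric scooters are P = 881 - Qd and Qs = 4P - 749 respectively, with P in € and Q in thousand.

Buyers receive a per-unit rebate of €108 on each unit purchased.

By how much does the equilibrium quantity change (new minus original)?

Initially, 881 - P = 4P - 749, so 1630 = 5P and P = 326, Q = 555.
Since buyers' out-of-pocket price is the market price minus the rebate, the effective demand curve becomes Qd = 989 - P.
Setting them equal: 989 - P = 4P - 749 → 1738 = 5P, so P = 347.6 and Q = 641.4.
ΔQ = 641.4 − 555 = +86.4.

+86.4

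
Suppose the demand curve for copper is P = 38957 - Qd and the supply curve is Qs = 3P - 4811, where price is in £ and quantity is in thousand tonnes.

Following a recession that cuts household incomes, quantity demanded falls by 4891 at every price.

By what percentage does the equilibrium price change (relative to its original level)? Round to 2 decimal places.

Original equilibrium: 38957 - P = 3P - 4811 gives 43768 = 4P, so P = 10942 and Q = 28015.
After the shift, demand is Qd = 34066 - P and supply is Qs = 3P - 4811.
Equate the new curves: 34066 - P = 3P - 4811, giving 38877 = 4P, P = 9719.25, Q = 24346.75.
%ΔP = (9719.25 − 10942) / 10942 × 100 = -11.17%.

-11.17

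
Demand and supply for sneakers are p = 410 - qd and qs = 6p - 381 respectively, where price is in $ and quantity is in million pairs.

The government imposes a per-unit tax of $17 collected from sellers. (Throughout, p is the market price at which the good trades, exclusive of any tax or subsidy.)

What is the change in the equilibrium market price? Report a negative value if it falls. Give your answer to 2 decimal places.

+14.57

Before the shock: 410 - p = 6p - 381 ⇒ 791 = 7p ⇒ p = 113, q = 297.
Since sellers keep the price net of the tax, the effective supply curve becomes qs = 6p - 483.
New equilibrium: 410 - p = 6p - 483 ⇒ 893 = 7p ⇒ p = 893/7 ≈ 127.5714, q = 1977/7 ≈ 282.4286.
Δp = 127.5714 − 113 = +14.57.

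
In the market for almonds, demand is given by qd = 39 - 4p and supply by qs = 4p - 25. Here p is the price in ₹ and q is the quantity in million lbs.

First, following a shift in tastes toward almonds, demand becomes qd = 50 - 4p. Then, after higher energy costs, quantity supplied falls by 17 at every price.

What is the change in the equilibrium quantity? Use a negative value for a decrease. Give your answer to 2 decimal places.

Original equilibrium: 39 - 4p = 4p - 25 gives 64 = 8p, so p = 8 and q = 7.
The shock moves the curves to qd = 50 - 4p and qs = 4p - 42.
Setting them equal: 50 - 4p = 4p - 42 → 92 = 8p, so p = 11.5 and q = 4.
Δq = 4 − 7 = -3.00.

-3.00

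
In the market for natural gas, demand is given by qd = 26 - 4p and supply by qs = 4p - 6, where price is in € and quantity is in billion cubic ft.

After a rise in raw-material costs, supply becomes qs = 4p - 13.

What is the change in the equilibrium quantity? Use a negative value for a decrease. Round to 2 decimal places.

-3.50

Solve the original market: 26 - 4p = 4p - 6, hence p = 4 and q = 10.
The shock moves the curves to qd = 26 - 4p and qs = 4p - 13.
New equilibrium: 26 - 4p = 4p - 13 ⇒ 39 = 8p ⇒ p = 4.875, q = 6.5.
Δq = 6.5 − 10 = -3.50.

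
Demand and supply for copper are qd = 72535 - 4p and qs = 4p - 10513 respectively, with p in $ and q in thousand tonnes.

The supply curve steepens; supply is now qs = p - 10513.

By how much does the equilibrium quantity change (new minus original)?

Original equilibrium: 72535 - 4p = 4p - 10513 gives 83048 = 8p, so p = 10381 and q = 31011.
With the change applied: demand qd = 72535 - 4p, supply qs = p - 10513.
Clearing the new market: 72535 - 4p = p - 10513, so p = 16609.6 and q = 6096.6.
Δq = 6096.6 − 31011 = -24914.4.

-24914.4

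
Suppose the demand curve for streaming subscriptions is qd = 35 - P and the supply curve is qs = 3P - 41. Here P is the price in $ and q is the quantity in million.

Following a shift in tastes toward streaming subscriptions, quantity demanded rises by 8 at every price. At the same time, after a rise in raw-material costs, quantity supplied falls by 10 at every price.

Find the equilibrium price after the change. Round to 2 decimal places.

Solve the original market: 35 - P = 3P - 41, hence P = 19 and q = 16.
The new curves are qd = 43 - P (demand) and qs = 3P - 51 (supply).
Clearing the new market: 43 - P = 3P - 51, so P = 23.5 and q = 19.5.

23.50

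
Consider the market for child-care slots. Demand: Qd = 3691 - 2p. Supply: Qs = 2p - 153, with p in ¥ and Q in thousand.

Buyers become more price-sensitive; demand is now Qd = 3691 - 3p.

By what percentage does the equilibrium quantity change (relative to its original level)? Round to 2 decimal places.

Solve the original market: 3691 - 2p = 2p - 153, hence p = 961 and Q = 1769.
With the change applied: demand Qd = 3691 - 3p, supply Qs = 2p - 153.
Equate the new curves: 3691 - 3p = 2p - 153, giving 3844 = 5p, p = 768.8, Q = 1384.6.
%ΔQ = (1384.6 − 1769) / 1769 × 100 = -21.73%.

-21.73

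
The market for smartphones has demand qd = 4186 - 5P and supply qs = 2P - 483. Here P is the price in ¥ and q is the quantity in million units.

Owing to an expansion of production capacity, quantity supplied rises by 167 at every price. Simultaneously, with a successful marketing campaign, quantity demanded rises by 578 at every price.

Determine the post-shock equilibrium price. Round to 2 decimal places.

725.71

Solve the original market: 4186 - 5P = 2P - 483, hence P = 667 and q = 851.
The new curves are qd = 4764 - 5P (demand) and qs = 2P - 316 (supply).
Setting them equal: 4764 - 5P = 2P - 316 → 5080 = 7P, so P = 5080/7 ≈ 725.7143 and q = 7948/7 ≈ 1135.4286.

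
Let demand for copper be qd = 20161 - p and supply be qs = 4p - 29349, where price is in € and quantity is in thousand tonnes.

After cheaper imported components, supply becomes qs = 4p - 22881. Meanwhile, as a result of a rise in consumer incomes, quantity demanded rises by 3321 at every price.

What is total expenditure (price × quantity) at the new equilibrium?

Solve the original market: 20161 - p = 4p - 29349, hence p = 9902 and q = 10259.
With the change applied: demand qd = 23482 - p, supply qs = 4p - 22881.
Equate the new curves: 23482 - p = 4p - 22881, giving 46363 = 5p, p = 9272.6, q = 14209.4.
New expenditure = 9272.6 × 14209.4 = 131758082.44.

131758082.44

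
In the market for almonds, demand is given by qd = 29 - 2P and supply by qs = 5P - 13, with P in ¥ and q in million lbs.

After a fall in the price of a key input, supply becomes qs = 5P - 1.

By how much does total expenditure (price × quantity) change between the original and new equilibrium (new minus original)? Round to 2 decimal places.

Before the shock: 29 - 2P = 5P - 13 ⇒ 42 = 7P ⇒ P = 6, q = 17.
With the change applied: demand qd = 29 - 2P, supply qs = 5P - 1.
New equilibrium: 29 - 2P = 5P - 1 ⇒ 30 = 7P ⇒ P = 30/7 ≈ 4.2857, q = 143/7 ≈ 20.4286.
Expenditure moves from 6×17 = 102 to 4.2857×20.4286 = 87.5510; change = -14.45.

-14.45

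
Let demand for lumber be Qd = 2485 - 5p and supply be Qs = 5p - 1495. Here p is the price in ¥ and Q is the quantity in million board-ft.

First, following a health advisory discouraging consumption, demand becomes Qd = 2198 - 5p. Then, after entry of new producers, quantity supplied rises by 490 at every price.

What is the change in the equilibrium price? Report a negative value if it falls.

Initially, 2485 - 5p = 5p - 1495, so 3980 = 10p and p = 398, Q = 495.
After the shift, demand is Qd = 2198 - 5p and supply is Qs = 5p - 1005.
Equate the new curves: 2198 - 5p = 5p - 1005, giving 3203 = 10p, p = 320.3, Q = 596.5.
Δp = 320.3 − 398 = -77.7.

-77.7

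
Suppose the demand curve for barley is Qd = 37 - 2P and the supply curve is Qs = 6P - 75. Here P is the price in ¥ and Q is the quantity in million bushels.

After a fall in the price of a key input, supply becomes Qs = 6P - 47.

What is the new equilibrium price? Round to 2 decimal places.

Original equilibrium: 37 - 2P = 6P - 75 gives 112 = 8P, so P = 14 and Q = 9.
After the shift, demand is Qd = 37 - 2P and supply is Qs = 6P - 47.
Setting them equal: 37 - 2P = 6P - 47 → 84 = 8P, so P = 10.5 and Q = 16.

10.50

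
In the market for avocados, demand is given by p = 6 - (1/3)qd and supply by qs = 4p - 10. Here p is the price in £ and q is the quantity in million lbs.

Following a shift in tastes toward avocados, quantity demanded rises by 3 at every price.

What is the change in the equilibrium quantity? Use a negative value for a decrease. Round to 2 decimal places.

+1.71

Solve the original market: 18 - 3p = 4p - 10, hence p = 4 and q = 6.
With the change applied: demand qd = 21 - 3p, supply qs = 4p - 10.
Equate the new curves: 21 - 3p = 4p - 10, giving 31 = 7p, p = 31/7 ≈ 4.4286, q = 54/7 ≈ 7.7143.
Δq = 7.7143 − 6 = +1.71.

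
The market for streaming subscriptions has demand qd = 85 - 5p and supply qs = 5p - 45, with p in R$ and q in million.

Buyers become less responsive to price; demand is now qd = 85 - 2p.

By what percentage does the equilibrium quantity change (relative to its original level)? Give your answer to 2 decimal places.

Original equilibrium: 85 - 5p = 5p - 45 gives 130 = 10p, so p = 13 and q = 20.
The new curves are qd = 85 - 2p (demand) and qs = 5p - 45 (supply).
Equate the new curves: 85 - 2p = 5p - 45, giving 130 = 7p, p = 130/7 ≈ 18.5714, q = 335/7 ≈ 47.8571.
%Δq = (47.8571 − 20) / 20 × 100 = +139.29%.

+139.29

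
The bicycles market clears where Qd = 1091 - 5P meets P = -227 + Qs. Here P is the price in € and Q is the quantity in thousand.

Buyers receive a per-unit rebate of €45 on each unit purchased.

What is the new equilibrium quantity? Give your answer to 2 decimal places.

Original equilibrium: 1091 - 5P = P + 227 gives 864 = 6P, so P = 144 and Q = 371.
Since buyers' out-of-pocket price is the market price minus the rebate, the effective demand curve becomes Qd = 1316 - 5P.
Equate the new curves: 1316 - 5P = P + 227, giving 1089 = 6P, P = 181.5, Q = 408.5.

408.50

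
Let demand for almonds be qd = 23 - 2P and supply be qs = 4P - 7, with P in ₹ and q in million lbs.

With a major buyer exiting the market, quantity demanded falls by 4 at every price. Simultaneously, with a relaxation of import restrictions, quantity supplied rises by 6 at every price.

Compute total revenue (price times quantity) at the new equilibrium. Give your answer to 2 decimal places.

41.11

Initially, 23 - 2P = 4P - 7, so 30 = 6P and P = 5, q = 13.
The shock moves the curves to qd = 19 - 2P and qs = 4P - 1.
Equate the new curves: 19 - 2P = 4P - 1, giving 20 = 6P, P = 10/3 ≈ 3.3333, q = 37/3 ≈ 12.3333.
New expenditure = 3.3333 × 12.3333 = 41.11.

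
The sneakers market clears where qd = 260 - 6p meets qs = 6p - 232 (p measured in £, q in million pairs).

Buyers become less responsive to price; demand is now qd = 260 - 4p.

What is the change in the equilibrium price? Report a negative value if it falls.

Original equilibrium: 260 - 6p = 6p - 232 gives 492 = 12p, so p = 41 and q = 14.
With the change applied: demand qd = 260 - 4p, supply qs = 6p - 232.
Setting them equal: 260 - 4p = 6p - 232 → 492 = 10p, so p = 49.2 and q = 63.2.
Δp = 49.2 − 41 = +8.2.

+8.2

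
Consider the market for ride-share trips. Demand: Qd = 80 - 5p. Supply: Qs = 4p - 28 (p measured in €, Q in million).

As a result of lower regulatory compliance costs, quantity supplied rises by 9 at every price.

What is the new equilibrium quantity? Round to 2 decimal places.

Before the shock: 80 - 5p = 4p - 28 ⇒ 108 = 9p ⇒ p = 12, Q = 20.
With the change applied: demand Qd = 80 - 5p, supply Qs = 4p - 19.
Clearing the new market: 80 - 5p = 4p - 19, so p = 11 and Q = 25.

25.00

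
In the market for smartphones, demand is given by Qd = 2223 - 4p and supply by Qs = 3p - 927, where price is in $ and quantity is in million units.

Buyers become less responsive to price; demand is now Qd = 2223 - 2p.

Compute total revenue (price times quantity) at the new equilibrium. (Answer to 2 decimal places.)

Solve the original market: 2223 - 4p = 3p - 927, hence p = 450 and Q = 423.
After the shift, demand is Qd = 2223 - 2p and supply is Qs = 3p - 927.
Equate the new curves: 2223 - 2p = 3p - 927, giving 3150 = 5p, p = 630, Q = 963.
New expenditure = 630 × 963 = 606690.00.

606690.00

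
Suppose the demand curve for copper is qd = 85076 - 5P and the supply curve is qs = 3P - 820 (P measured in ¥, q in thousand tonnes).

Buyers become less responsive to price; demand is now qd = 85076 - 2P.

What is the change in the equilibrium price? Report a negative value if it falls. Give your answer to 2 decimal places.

Solve the original market: 85076 - 5P = 3P - 820, hence P = 10737 and q = 31391.
With the change applied: demand qd = 85076 - 2P, supply qs = 3P - 820.
Clearing the new market: 85076 - 2P = 3P - 820, so P = 17179.2 and q = 50717.6.
ΔP = 17179.2 − 10737 = +6442.20.

+6442.20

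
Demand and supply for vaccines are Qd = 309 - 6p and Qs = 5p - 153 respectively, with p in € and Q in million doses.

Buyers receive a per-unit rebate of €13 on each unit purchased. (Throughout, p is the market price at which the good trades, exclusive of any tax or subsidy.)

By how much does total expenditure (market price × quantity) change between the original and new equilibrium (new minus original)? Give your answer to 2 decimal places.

+2144.68

Original equilibrium: 309 - 6p = 5p - 153 gives 462 = 11p, so p = 42 and Q = 57.
Since buyers' out-of-pocket price is the market price minus the rebate, the effective demand curve becomes Qd = 387 - 6p.
Equate the new curves: 387 - 6p = 5p - 153, giving 540 = 11p, p = 540/11 ≈ 49.0909, Q = 1017/11 ≈ 92.4545.
Expenditure moves from 42×57 = 2394 to 49.0909×92.4545 = 4538.6777; change = +2144.68.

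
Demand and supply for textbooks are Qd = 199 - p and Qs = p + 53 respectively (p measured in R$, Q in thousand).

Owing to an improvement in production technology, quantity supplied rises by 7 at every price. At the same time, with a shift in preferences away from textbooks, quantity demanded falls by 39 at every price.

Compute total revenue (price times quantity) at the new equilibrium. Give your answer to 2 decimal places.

5500.00

Solve the original market: 199 - p = p + 53, hence p = 73 and Q = 126.
After the shift, demand is Qd = 160 - p and supply is Qs = p + 60.
Clearing the new market: 160 - p = p + 60, so p = 50 and Q = 110.
New expenditure = 50 × 110 = 5500.00.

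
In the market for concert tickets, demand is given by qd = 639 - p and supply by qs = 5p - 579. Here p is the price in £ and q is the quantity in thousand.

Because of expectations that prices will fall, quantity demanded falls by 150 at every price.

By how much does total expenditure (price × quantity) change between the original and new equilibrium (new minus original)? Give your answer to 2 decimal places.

Solve the original market: 639 - p = 5p - 579, hence p = 203 and q = 436.
The new curves are qd = 489 - p (demand) and qs = 5p - 579 (supply).
Clearing the new market: 489 - p = 5p - 579, so p = 178 and q = 311.
Expenditure moves from 203×436 = 88508 to 178×311 = 55358; change = -33150.00.

-33150.00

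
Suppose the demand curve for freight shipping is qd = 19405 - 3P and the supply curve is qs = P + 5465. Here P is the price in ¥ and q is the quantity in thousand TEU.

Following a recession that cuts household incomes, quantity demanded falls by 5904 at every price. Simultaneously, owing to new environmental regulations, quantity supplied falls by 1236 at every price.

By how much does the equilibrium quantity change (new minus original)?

Initially, 19405 - 3P = P + 5465, so 13940 = 4P and P = 3485, q = 8950.
The new curves are qd = 13501 - 3P (demand) and qs = P + 4229 (supply).
New equilibrium: 13501 - 3P = P + 4229 ⇒ 9272 = 4P ⇒ P = 2318, q = 6547.
Δq = 6547 − 8950 = -2403.

-2403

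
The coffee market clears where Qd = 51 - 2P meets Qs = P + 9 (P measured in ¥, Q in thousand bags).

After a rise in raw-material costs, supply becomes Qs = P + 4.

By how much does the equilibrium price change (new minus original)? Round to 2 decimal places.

+1.67

Before the shock: 51 - 2P = P + 9 ⇒ 42 = 3P ⇒ P = 14, Q = 23.
The shock moves the curves to Qd = 51 - 2P and Qs = P + 4.
Setting them equal: 51 - 2P = P + 4 → 47 = 3P, so P = 47/3 ≈ 15.6667 and Q = 59/3 ≈ 19.6667.
ΔP = 15.6667 − 14 = +1.67.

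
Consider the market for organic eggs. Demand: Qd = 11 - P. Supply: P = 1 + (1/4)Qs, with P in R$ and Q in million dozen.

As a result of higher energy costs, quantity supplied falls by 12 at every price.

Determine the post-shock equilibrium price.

Original equilibrium: 11 - P = 4P - 4 gives 15 = 5P, so P = 3 and Q = 8.
The shock moves the curves to Qd = 11 - P and Qs = 4P - 16.
Clearing the new market: 11 - P = 4P - 16, so P = 5.4 and Q = 5.6.

5.4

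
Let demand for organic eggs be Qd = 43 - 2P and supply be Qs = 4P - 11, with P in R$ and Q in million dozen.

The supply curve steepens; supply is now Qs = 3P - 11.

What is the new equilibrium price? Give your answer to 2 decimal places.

Original equilibrium: 43 - 2P = 4P - 11 gives 54 = 6P, so P = 9 and Q = 25.
The shock moves the curves to Qd = 43 - 2P and Qs = 3P - 11.
Clearing the new market: 43 - 2P = 3P - 11, so P = 10.8 and Q = 21.4.

10.80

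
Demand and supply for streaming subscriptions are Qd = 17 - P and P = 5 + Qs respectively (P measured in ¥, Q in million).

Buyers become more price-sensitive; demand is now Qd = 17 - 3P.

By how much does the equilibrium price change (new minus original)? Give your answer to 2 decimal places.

-5.50

Original equilibrium: 17 - P = P - 5 gives 22 = 2P, so P = 11 and Q = 6.
The shock moves the curves to Qd = 17 - 3P and Qs = P - 5.
Clearing the new market: 17 - 3P = P - 5, so P = 5.5 and Q = 0.5.
ΔP = 5.5 − 11 = -5.50.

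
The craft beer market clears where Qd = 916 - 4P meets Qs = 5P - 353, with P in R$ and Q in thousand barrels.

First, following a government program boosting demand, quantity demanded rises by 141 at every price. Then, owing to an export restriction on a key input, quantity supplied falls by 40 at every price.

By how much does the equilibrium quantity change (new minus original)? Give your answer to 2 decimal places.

+60.56

Initially, 916 - 4P = 5P - 353, so 1269 = 9P and P = 141, Q = 352.
After the shift, demand is Qd = 1057 - 4P and supply is Qs = 5P - 393.
New equilibrium: 1057 - 4P = 5P - 393 ⇒ 1450 = 9P ⇒ P = 1450/9 ≈ 161.1111, Q = 3713/9 ≈ 412.5556.
ΔQ = 412.5556 − 352 = +60.56.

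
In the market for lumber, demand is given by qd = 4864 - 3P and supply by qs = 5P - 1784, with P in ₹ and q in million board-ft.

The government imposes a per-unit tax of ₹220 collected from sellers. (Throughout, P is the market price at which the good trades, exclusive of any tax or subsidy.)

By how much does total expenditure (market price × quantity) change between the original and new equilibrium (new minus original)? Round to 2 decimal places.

Before the shock: 4864 - 3P = 5P - 1784 ⇒ 6648 = 8P ⇒ P = 831, q = 2371.
Since sellers keep the price net of the tax, the effective supply curve becomes qs = 5P - 2884.
Equate the new curves: 4864 - 3P = 5P - 2884, giving 7748 = 8P, P = 968.5, q = 1958.5.
Expenditure moves from 831×2371 = 1970301 to 968.5×1958.5 = 1896807.25; change = -73493.75.

-73493.75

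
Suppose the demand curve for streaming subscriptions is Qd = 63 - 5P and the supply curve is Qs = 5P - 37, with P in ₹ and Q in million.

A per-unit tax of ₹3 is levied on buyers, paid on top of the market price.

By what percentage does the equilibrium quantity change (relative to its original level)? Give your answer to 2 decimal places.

-57.69

Solve the original market: 63 - 5P = 5P - 37, hence P = 10 and Q = 13.
Since buyers pay the price plus the tax, the effective demand curve becomes Qd = 48 - 5P.
Setting them equal: 48 - 5P = 5P - 37 → 85 = 10P, so P = 8.5 and Q = 5.5.
%ΔQ = (5.5 − 13) / 13 × 100 = -57.69%.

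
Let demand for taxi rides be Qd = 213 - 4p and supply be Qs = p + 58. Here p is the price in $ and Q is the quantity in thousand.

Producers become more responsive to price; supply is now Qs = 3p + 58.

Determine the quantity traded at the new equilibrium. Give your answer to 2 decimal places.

124.43

Before the shock: 213 - 4p = p + 58 ⇒ 155 = 5p ⇒ p = 31, Q = 89.
With the change applied: demand Qd = 213 - 4p, supply Qs = 3p + 58.
Setting them equal: 213 - 4p = 3p + 58 → 155 = 7p, so p = 155/7 ≈ 22.1429 and Q = 871/7 ≈ 124.4286.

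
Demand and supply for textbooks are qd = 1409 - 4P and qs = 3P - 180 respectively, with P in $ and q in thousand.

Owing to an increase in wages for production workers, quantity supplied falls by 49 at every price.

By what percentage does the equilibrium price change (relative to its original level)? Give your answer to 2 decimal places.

+3.08

Solve the original market: 1409 - 4P = 3P - 180, hence P = 227 and q = 501.
The new curves are qd = 1409 - 4P (demand) and qs = 3P - 229 (supply).
Clearing the new market: 1409 - 4P = 3P - 229, so P = 234 and q = 473.
%ΔP = (234 − 227) / 227 × 100 = +3.08%.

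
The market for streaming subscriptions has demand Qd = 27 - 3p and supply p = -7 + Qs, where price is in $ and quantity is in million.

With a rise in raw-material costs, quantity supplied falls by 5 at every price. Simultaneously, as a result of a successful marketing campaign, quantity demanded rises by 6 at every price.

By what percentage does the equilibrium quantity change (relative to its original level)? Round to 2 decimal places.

Original equilibrium: 27 - 3p = p + 7 gives 20 = 4p, so p = 5 and Q = 12.
The shock moves the curves to Qd = 33 - 3p and Qs = p + 2.
Setting them equal: 33 - 3p = p + 2 → 31 = 4p, so p = 7.75 and Q = 9.75.
%ΔQ = (9.75 − 12) / 12 × 100 = -18.75%.

-18.75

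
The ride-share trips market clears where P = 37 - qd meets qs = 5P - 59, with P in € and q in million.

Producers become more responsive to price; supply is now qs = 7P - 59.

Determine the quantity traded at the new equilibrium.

Solve the original market: 37 - P = 5P - 59, hence P = 16 and q = 21.
After the shift, demand is qd = 37 - P and supply is qs = 7P - 59.
Clearing the new market: 37 - P = 7P - 59, so P = 12 and q = 25.

25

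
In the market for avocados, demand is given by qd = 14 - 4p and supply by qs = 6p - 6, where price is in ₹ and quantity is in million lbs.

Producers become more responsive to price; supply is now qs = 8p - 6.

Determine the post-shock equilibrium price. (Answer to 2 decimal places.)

Before the shock: 14 - 4p = 6p - 6 ⇒ 20 = 10p ⇒ p = 2, q = 6.
The shock moves the curves to qd = 14 - 4p and qs = 8p - 6.
Equate the new curves: 14 - 4p = 8p - 6, giving 20 = 12p, p = 5/3 ≈ 1.6667, q = 22/3 ≈ 7.3333.

1.67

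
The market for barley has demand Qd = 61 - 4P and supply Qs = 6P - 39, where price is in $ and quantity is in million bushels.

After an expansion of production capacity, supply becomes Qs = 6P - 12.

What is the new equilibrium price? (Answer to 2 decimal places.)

7.30

Before the shock: 61 - 4P = 6P - 39 ⇒ 100 = 10P ⇒ P = 10, Q = 21.
The shock moves the curves to Qd = 61 - 4P and Qs = 6P - 12.
Clearing the new market: 61 - 4P = 6P - 12, so P = 7.3 and Q = 31.8.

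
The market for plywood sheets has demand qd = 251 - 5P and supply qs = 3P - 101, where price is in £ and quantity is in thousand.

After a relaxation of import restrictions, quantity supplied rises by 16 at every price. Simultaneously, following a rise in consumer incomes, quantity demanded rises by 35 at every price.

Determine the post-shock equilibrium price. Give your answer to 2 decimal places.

Before the shock: 251 - 5P = 3P - 101 ⇒ 352 = 8P ⇒ P = 44, q = 31.
The new curves are qd = 286 - 5P (demand) and qs = 3P - 85 (supply).
New equilibrium: 286 - 5P = 3P - 85 ⇒ 371 = 8P ⇒ P = 46.375, q = 54.125.

46.38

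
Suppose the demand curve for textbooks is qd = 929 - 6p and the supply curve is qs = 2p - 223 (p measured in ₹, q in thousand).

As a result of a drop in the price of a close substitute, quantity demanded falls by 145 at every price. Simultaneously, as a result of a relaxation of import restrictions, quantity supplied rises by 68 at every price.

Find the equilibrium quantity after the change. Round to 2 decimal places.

79.75

Solve the original market: 929 - 6p = 2p - 223, hence p = 144 and q = 65.
With the change applied: demand qd = 784 - 6p, supply qs = 2p - 155.
Setting them equal: 784 - 6p = 2p - 155 → 939 = 8p, so p = 117.375 and q = 79.75.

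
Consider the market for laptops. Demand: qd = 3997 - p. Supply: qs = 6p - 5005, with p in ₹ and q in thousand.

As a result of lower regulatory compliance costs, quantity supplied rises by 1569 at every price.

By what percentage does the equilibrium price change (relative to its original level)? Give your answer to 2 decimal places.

Before the shock: 3997 - p = 6p - 5005 ⇒ 9002 = 7p ⇒ p = 1286, q = 2711.
The new curves are qd = 3997 - p (demand) and qs = 6p - 3436 (supply).
New equilibrium: 3997 - p = 6p - 3436 ⇒ 7433 = 7p ⇒ p = 7433/7 ≈ 1061.8571, q = 20546/7 ≈ 2935.1429.
%Δp = (1061.8571 − 1286) / 1286 × 100 = -17.43%.

-17.43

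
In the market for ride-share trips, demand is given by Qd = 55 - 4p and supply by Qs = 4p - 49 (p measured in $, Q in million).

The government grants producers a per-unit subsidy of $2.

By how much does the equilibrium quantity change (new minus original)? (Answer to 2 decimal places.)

Initially, 55 - 4p = 4p - 49, so 104 = 8p and p = 13, Q = 3.
Since sellers receive the price plus the subsidy, the effective supply curve becomes Qs = 4p - 41.
Clearing the new market: 55 - 4p = 4p - 41, so p = 12 and Q = 7.
ΔQ = 7 − 3 = +4.00.

+4.00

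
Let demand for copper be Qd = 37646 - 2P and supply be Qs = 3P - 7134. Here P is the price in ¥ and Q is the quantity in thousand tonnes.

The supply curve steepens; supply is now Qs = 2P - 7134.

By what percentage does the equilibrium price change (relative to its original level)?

+25

Before the shock: 37646 - 2P = 3P - 7134 ⇒ 44780 = 5P ⇒ P = 8956, Q = 19734.
The shock moves the curves to Qd = 37646 - 2P and Qs = 2P - 7134.
Setting them equal: 37646 - 2P = 2P - 7134 → 44780 = 4P, so P = 11195 and Q = 15256.
%ΔP = (11195 − 8956) / 8956 × 100 = +25%.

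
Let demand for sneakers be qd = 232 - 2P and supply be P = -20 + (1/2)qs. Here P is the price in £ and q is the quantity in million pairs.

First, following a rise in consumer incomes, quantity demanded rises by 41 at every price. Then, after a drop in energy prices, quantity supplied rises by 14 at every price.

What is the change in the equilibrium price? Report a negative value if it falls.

+6.75

Before the shock: 232 - 2P = 2P + 40 ⇒ 192 = 4P ⇒ P = 48, q = 136.
With the change applied: demand qd = 273 - 2P, supply qs = 2P + 54.
Equate the new curves: 273 - 2P = 2P + 54, giving 219 = 4P, P = 54.75, q = 163.5.
ΔP = 54.75 − 48 = +6.75.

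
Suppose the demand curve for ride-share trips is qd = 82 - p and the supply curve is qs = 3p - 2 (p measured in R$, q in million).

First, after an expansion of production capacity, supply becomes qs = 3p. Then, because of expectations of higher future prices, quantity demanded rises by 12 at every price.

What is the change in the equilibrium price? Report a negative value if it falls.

Solve the original market: 82 - p = 3p - 2, hence p = 21 and q = 61.
After the shift, demand is qd = 94 - p and supply is qs = 3p.
Setting them equal: 94 - p = 3p → 94 = 4p, so p = 23.5 and q = 70.5.
Δp = 23.5 − 21 = +2.5.

+2.5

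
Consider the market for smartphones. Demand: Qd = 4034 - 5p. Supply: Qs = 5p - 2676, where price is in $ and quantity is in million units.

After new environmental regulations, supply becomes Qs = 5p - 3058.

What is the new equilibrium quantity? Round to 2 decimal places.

Initially, 4034 - 5p = 5p - 2676, so 6710 = 10p and p = 671, Q = 679.
After the shift, demand is Qd = 4034 - 5p and supply is Qs = 5p - 3058.
Equate the new curves: 4034 - 5p = 5p - 3058, giving 7092 = 10p, p = 709.2, Q = 488.

488.00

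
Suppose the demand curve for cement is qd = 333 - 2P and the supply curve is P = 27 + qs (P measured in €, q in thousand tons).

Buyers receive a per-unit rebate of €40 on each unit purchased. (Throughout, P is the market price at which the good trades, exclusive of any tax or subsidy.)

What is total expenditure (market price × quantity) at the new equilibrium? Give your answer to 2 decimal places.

Solve the original market: 333 - 2P = P - 27, hence P = 120 and q = 93.
Since buyers' out-of-pocket price is the market price minus the rebate, the effective demand curve becomes qd = 413 - 2P.
Clearing the new market: 413 - 2P = P - 27, so P = 440/3 ≈ 146.6667 and q = 359/3 ≈ 119.6667.
New expenditure = 146.6667 × 119.6667 = 17551.11.

17551.11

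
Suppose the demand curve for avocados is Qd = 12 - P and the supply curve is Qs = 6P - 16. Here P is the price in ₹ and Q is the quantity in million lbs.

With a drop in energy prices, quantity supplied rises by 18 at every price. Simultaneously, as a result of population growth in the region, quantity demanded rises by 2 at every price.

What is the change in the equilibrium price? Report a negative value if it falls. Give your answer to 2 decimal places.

-2.29

Before the shock: 12 - P = 6P - 16 ⇒ 28 = 7P ⇒ P = 4, Q = 8.
With the change applied: demand Qd = 14 - P, supply Qs = 6P + 2.
Equate the new curves: 14 - P = 6P + 2, giving 12 = 7P, P = 12/7 ≈ 1.7143, Q = 86/7 ≈ 12.2857.
ΔP = 1.7143 − 4 = -2.29.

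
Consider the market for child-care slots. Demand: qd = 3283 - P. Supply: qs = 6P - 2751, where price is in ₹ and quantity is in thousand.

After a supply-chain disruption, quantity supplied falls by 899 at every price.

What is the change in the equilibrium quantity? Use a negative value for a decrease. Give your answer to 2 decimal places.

Before the shock: 3283 - P = 6P - 2751 ⇒ 6034 = 7P ⇒ P = 862, q = 2421.
After the shift, demand is qd = 3283 - P and supply is qs = 6P - 3650.
Equate the new curves: 3283 - P = 6P - 3650, giving 6933 = 7P, P = 6933/7 ≈ 990.4286, q = 16048/7 ≈ 2292.5714.
Δq = 2292.5714 − 2421 = -128.43.

-128.43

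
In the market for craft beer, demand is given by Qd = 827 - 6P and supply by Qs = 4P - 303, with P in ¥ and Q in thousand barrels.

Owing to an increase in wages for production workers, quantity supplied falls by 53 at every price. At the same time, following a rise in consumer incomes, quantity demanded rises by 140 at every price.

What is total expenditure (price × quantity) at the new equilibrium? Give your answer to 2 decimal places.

22914.36

Solve the original market: 827 - 6P = 4P - 303, hence P = 113 and Q = 149.
After the shift, demand is Qd = 967 - 6P and supply is Qs = 4P - 356.
Clearing the new market: 967 - 6P = 4P - 356, so P = 132.3 and Q = 173.2.
New expenditure = 132.3 × 173.2 = 22914.36.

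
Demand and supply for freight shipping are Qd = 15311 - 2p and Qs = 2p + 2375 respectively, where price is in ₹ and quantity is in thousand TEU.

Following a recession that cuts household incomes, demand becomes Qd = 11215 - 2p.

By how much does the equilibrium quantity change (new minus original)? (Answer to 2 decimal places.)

Before the shock: 15311 - 2p = 2p + 2375 ⇒ 12936 = 4p ⇒ p = 3234, Q = 8843.
After the shift, demand is Qd = 11215 - 2p and supply is Qs = 2p + 2375.
Setting them equal: 11215 - 2p = 2p + 2375 → 8840 = 4p, so p = 2210 and Q = 6795.
ΔQ = 6795 − 8843 = -2048.00.

-2048.00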